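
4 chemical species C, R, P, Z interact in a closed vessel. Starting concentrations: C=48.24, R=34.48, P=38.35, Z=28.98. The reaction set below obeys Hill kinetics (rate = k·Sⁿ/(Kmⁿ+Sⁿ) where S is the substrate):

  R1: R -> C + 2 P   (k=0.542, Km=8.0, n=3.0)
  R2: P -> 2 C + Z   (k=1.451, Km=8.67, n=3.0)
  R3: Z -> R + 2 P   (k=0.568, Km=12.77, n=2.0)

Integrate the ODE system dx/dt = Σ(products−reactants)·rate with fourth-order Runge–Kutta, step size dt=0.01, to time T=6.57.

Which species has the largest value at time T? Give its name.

Dominant species at T: C

RK4 with dt=0.01: 657 steps to T=6.57. Trajectory (selected grid times):
t=0.00: C=48.24 R=34.48 P=38.35 Z=28.98
t=0.73: C=50.73 R=34.44 P=38.78 Z=29.68
t=1.46: C=53.21 R=34.40 P=39.22 Z=30.38
t=2.19: C=55.70 R=34.36 P=39.66 Z=31.07
t=2.92: C=58.19 R=34.33 P=40.10 Z=31.76
t=3.65: C=60.67 R=34.29 P=40.55 Z=32.45
t=4.38: C=63.16 R=34.26 P=41.00 Z=33.14
t=5.11: C=65.65 R=34.23 P=41.46 Z=33.83
t=5.84: C=68.14 R=34.21 P=41.92 Z=34.52
t=6.57: C=70.63 R=34.18 P=42.38 Z=35.20
At T=6.57: C=70.63 R=34.18 P=42.38 Z=35.20; the largest is C.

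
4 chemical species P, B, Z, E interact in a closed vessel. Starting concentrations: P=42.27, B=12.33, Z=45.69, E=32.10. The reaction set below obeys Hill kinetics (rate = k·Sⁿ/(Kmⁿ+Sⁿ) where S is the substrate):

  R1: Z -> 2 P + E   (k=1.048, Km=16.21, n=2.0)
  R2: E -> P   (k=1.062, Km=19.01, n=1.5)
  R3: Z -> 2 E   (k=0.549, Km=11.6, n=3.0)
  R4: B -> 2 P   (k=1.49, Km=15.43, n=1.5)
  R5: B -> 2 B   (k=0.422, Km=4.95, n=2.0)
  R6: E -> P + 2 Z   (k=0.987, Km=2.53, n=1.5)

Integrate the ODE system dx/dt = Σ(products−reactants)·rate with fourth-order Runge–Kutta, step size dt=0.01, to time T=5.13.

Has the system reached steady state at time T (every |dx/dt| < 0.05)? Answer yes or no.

RK4 with dt=0.01: 513 steps to T=5.13. Trajectory (selected grid times):
t=0.00: P=42.27 B=12.33 Z=45.69 E=32.10
t=0.57: P=45.00 B=12.18 Z=45.95 E=32.28
t=1.14: P=47.73 B=12.04 Z=46.21 E=32.46
t=1.71: P=50.45 B=11.90 Z=46.47 E=32.64
t=2.28: P=53.17 B=11.77 Z=46.73 E=32.82
t=2.85: P=55.89 B=11.63 Z=46.99 E=33.00
t=3.42: P=58.60 B=11.50 Z=47.25 E=33.17
t=3.99: P=61.30 B=11.37 Z=47.51 E=33.35
t=4.56: P=64.00 B=11.25 Z=47.77 E=33.53
t=5.13: P=66.70 B=11.12 Z=48.03 E=33.71
Rates at T: R1=0.9408, R2=0.7460, R3=0.5414, R4=0.5658, R5=0.3523, R6=0.9671
dx/dt at T (Σ net stoichiometry × rate): P=+4.7264, B=-0.2135, Z=+0.4520, E=+0.3104
Largest |dx/dt| is |+4.7264| (P) ≥ 0.05 → not steady.

Steady state at T: no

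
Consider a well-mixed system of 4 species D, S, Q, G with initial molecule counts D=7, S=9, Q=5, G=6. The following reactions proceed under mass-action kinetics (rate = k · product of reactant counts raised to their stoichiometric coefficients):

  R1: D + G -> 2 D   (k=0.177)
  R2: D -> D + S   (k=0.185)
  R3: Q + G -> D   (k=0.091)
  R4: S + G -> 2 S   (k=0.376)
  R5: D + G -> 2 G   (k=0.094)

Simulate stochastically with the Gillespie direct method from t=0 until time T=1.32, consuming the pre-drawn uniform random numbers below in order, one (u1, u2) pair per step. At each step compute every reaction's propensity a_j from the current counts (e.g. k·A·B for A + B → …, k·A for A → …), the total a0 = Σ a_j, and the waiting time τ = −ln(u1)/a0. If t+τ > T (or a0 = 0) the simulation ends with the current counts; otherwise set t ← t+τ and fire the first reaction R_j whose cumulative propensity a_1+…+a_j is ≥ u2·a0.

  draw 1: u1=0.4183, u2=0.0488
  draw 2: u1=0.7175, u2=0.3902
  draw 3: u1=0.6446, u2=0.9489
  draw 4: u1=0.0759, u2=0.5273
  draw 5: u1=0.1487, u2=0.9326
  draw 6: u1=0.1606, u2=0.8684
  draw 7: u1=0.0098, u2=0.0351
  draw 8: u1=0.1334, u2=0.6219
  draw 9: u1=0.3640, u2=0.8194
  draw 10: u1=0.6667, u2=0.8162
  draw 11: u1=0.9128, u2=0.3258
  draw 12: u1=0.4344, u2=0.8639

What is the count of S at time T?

t=0.000: D=7 S=9 Q=5 G=6
Draw 1: a1=7.434, a2=1.295, a3=2.730, a4=20.304, a5=3.948, a0=35.711; τ=−ln(0.4183)/35.711=0.024 → t=0.024; u2·a0=0.0488·35.711=1.743 ≤ a1=7.434 → R1 fires; D=8 S=9 Q=5 G=5
Draw 2: a1=7.080, a2=1.480, a3=2.275, a4=16.920, a5=3.760, a0=31.515; τ=−ln(0.7175)/31.515=0.011 → t=0.035; u2·a0=0.3902·31.515=12.297; a1+…+a3=10.835 < 12.297 ≤ a1+…+a4=27.755 → R4 fires; D=8 S=10 Q=5 G=4
Draw 3: a1=5.664, a2=1.480, a3=1.820, a4=15.040, a5=3.008, a0=27.012; τ=−ln(0.6446)/27.012=0.016 → t=0.051; u2·a0=0.9489·27.012=25.632; a1+…+a4=24.004 < 25.632 ≤ a1+…+a5=27.012 → R5 fires; D=7 S=10 Q=5 G=5
Draw 4: a1=6.195, a2=1.295, a3=2.275, a4=18.800, a5=3.290, a0=31.855; τ=−ln(0.0759)/31.855=0.081 → t=0.132; u2·a0=0.5273·31.855=16.797; a1+…+a3=9.765 < 16.797 ≤ a1+…+a4=28.565 → R4 fires; D=7 S=11 Q=5 G=4
Draw 5: a1=4.956, a2=1.295, a3=1.820, a4=16.544, a5=2.632, a0=27.247; τ=−ln(0.1487)/27.247=0.070 → t=0.202; u2·a0=0.9326·27.247=25.411; a1+…+a4=24.615 < 25.411 ≤ a1+…+a5=27.247 → R5 fires; D=6 S=11 Q=5 G=5
Draw 6: a1=5.310, a2=1.110, a3=2.275, a4=20.680, a5=2.820, a0=32.195; τ=−ln(0.1606)/32.195=0.057 → t=0.259; u2·a0=0.8684·32.195=27.958; a1+…+a3=8.695 < 27.958 ≤ a1+…+a4=29.375 → R4 fires; D=6 S=12 Q=5 G=4
Draw 7: a1=4.248, a2=1.110, a3=1.820, a4=18.048, a5=2.256, a0=27.482; τ=−ln(0.0098)/27.482=0.168 → t=0.427; u2·a0=0.0351·27.482=0.965 ≤ a1=4.248 → R1 fires; D=7 S=12 Q=5 G=3
Draw 8: a1=3.717, a2=1.295, a3=1.365, a4=13.536, a5=1.974, a0=21.887; τ=−ln(0.1334)/21.887=0.092 → t=0.519; u2·a0=0.6219·21.887=13.612; a1+…+a3=6.377 < 13.612 ≤ a1+…+a4=19.913 → R4 fires; D=7 S=13 Q=5 G=2
Draw 9: a1=2.478, a2=1.295, a3=0.910, a4=9.776, a5=1.316, a0=15.775; τ=−ln(0.3640)/15.775=0.064 → t=0.583; u2·a0=0.8194·15.775=12.926; a1+…+a3=4.683 < 12.926 ≤ a1+…+a4=14.459 → R4 fires; D=7 S=14 Q=5 G=1
Draw 10: a1=1.239, a2=1.295, a3=0.455, a4=5.264, a5=0.658, a0=8.911; τ=−ln(0.6667)/8.911=0.045 → t=0.629; u2·a0=0.8162·8.911=7.273; a1+…+a3=2.989 < 7.273 ≤ a1+…+a4=8.253 → R4 fires; D=7 S=15 Q=5 G=0
Draw 11: a1=0.000, a2=1.295, a3=0.000, a4=0.000, a5=0.000, a0=1.295; τ=−ln(0.9128)/1.295=0.070 → t=0.699; u2·a0=0.3258·1.295=0.422; a1=0.000 < 0.422 ≤ a1+a2=1.295 → R2 fires; D=7 S=16 Q=5 G=0
Draw 12: a1=0.000, a2=1.295, a3=0.000, a4=0.000, a5=0.000, a0=1.295; τ=−ln(0.4344)/1.295=0.644 → t=1.343 > T=1.32: stop.
Read off S at T=1.32: 16

S at T = 16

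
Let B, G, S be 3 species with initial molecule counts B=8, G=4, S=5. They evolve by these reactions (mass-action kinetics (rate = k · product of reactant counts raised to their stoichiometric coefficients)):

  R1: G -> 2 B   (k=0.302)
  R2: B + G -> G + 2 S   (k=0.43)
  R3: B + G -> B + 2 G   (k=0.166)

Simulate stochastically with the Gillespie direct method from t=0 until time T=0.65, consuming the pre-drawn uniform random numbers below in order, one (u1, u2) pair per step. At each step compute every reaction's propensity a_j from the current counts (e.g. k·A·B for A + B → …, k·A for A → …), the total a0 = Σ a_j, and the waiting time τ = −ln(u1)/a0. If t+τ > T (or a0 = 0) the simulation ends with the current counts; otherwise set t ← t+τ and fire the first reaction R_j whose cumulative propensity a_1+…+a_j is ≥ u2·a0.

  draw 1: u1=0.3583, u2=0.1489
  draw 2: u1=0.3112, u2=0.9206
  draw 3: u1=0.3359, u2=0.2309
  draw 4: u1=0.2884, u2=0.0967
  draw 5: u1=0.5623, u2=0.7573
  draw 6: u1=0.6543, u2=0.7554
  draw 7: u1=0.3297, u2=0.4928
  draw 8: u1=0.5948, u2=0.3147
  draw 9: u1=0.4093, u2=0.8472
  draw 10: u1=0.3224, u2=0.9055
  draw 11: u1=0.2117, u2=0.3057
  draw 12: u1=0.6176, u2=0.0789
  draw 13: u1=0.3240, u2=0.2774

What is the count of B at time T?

B at T = 4

t=0.000: B=8 G=4 S=5
Draw 1: a1=1.208, a2=13.760, a3=5.312, a0=20.280; τ=−ln(0.3583)/20.280=0.051 → t=0.051; u2·a0=0.1489·20.280=3.020; a1=1.208 < 3.020 ≤ a1+a2=14.968 → R2 fires; B=7 G=4 S=7
Draw 2: a1=1.208, a2=12.040, a3=4.648, a0=17.896; τ=−ln(0.3112)/17.896=0.065 → t=0.116; u2·a0=0.9206·17.896=16.475; a1+a2=13.248 < 16.475 ≤ a1+…+a3=17.896 → R3 fires; B=7 G=5 S=7
Draw 3: a1=1.510, a2=15.050, a3=5.810, a0=22.370; τ=−ln(0.3359)/22.370=0.049 → t=0.165; u2·a0=0.2309·22.370=5.165; a1=1.510 < 5.165 ≤ a1+a2=16.560 → R2 fires; B=6 G=5 S=9
Draw 4: a1=1.510, a2=12.900, a3=4.980, a0=19.390; τ=−ln(0.2884)/19.390=0.064 → t=0.229; u2·a0=0.0967·19.390=1.875; a1=1.510 < 1.875 ≤ a1+a2=14.410 → R2 fires; B=5 G=5 S=11
Draw 5: a1=1.510, a2=10.750, a3=4.150, a0=16.410; τ=−ln(0.5623)/16.410=0.035 → t=0.264; u2·a0=0.7573·16.410=12.427; a1+a2=12.260 < 12.427 ≤ a1+…+a3=16.410 → R3 fires; B=5 G=6 S=11
Draw 6: a1=1.812, a2=12.900, a3=4.980, a0=19.692; τ=−ln(0.6543)/19.692=0.022 → t=0.285; u2·a0=0.7554·19.692=14.875; a1+a2=14.712 < 14.875 ≤ a1+…+a3=19.692 → R3 fires; B=5 G=7 S=11
Draw 7: a1=2.114, a2=15.050, a3=5.810, a0=22.974; τ=−ln(0.3297)/22.974=0.048 → t=0.334; u2·a0=0.4928·22.974=11.322; a1=2.114 < 11.322 ≤ a1+a2=17.164 → R2 fires; B=4 G=7 S=13
Draw 8: a1=2.114, a2=12.040, a3=4.648, a0=18.802; τ=−ln(0.5948)/18.802=0.028 → t=0.361; u2·a0=0.3147·18.802=5.917; a1=2.114 < 5.917 ≤ a1+a2=14.154 → R2 fires; B=3 G=7 S=15
Draw 9: a1=2.114, a2=9.030, a3=3.486, a0=14.630; τ=−ln(0.4093)/14.630=0.061 → t=0.422; u2·a0=0.8472·14.630=12.395; a1+a2=11.144 < 12.395 ≤ a1+…+a3=14.630 → R3 fires; B=3 G=8 S=15
Draw 10: a1=2.416, a2=10.320, a3=3.984, a0=16.720; τ=−ln(0.3224)/16.720=0.068 → t=0.490; u2·a0=0.9055·16.720=15.140; a1+a2=12.736 < 15.140 ≤ a1+…+a3=16.720 → R3 fires; B=3 G=9 S=15
Draw 11: a1=2.718, a2=11.610, a3=4.482, a0=18.810; τ=−ln(0.2117)/18.810=0.083 → t=0.573; u2·a0=0.3057·18.810=5.750; a1=2.718 < 5.750 ≤ a1+a2=14.328 → R2 fires; B=2 G=9 S=17
Draw 12: a1=2.718, a2=7.740, a3=2.988, a0=13.446; τ=−ln(0.6176)/13.446=0.036 → t=0.608; u2·a0=0.0789·13.446=1.061 ≤ a1=2.718 → R1 fires; B=4 G=8 S=17
Draw 13: a1=2.416, a2=13.760, a3=5.312, a0=21.488; τ=−ln(0.3240)/21.488=0.052 → t=0.661 > T=0.65: stop.
Read off B at T=0.65: 4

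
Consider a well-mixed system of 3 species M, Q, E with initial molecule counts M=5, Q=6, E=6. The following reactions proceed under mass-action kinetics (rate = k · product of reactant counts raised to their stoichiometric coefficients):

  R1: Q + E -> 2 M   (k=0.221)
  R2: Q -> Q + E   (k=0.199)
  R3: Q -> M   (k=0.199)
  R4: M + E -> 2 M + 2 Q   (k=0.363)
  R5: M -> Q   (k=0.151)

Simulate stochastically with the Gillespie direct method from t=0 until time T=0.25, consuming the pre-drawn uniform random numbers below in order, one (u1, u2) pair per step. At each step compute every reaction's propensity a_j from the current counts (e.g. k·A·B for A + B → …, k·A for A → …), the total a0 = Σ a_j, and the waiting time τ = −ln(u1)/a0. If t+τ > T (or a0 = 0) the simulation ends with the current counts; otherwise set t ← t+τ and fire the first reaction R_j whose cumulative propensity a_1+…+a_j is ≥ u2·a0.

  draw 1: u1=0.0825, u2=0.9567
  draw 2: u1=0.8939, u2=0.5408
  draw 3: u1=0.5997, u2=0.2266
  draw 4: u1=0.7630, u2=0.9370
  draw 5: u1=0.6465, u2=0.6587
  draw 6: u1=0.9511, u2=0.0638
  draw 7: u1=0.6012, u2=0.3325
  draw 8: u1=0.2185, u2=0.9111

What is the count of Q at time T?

Q at T = 11

t=0.000: M=5 Q=6 E=6
Draw 1: a1=7.956, a2=1.194, a3=1.194, a4=10.890, a5=0.755, a0=21.989; τ=−ln(0.0825)/21.989=0.113 → t=0.113; u2·a0=0.9567·21.989=21.037; a1+…+a3=10.344 < 21.037 ≤ a1+…+a4=21.234 → R4 fires; M=6 Q=8 E=5
Draw 2: a1=8.840, a2=1.592, a3=1.592, a4=10.890, a5=0.906, a0=23.820; τ=−ln(0.8939)/23.820=0.005 → t=0.118; u2·a0=0.5408·23.820=12.882; a1+…+a3=12.024 < 12.882 ≤ a1+…+a4=22.914 → R4 fires; M=7 Q=10 E=4
Draw 3: a1=8.840, a2=1.990, a3=1.990, a4=10.164, a5=1.057, a0=24.041; τ=−ln(0.5997)/24.041=0.021 → t=0.139; u2·a0=0.2266·24.041=5.448 ≤ a1=8.840 → R1 fires; M=9 Q=9 E=3
Draw 4: a1=5.967, a2=1.791, a3=1.791, a4=9.801, a5=1.359, a0=20.709; τ=−ln(0.7630)/20.709=0.013 → t=0.153; u2·a0=0.9370·20.709=19.404; a1+…+a4=19.350 < 19.404 ≤ a1+…+a5=20.709 → R5 fires; M=8 Q=10 E=3
Draw 5: a1=6.630, a2=1.990, a3=1.990, a4=8.712, a5=1.208, a0=20.530; τ=−ln(0.6465)/20.530=0.021 → t=0.174; u2·a0=0.6587·20.530=13.523; a1+…+a3=10.610 < 13.523 ≤ a1+…+a4=19.322 → R4 fires; M=9 Q=12 E=2
Draw 6: a1=5.304, a2=2.388, a3=2.388, a4=6.534, a5=1.359, a0=17.973; τ=−ln(0.9511)/17.973=0.003 → t=0.177; u2·a0=0.0638·17.973=1.147 ≤ a1=5.304 → R1 fires; M=11 Q=11 E=1
Draw 7: a1=2.431, a2=2.189, a3=2.189, a4=3.993, a5=1.661, a0=12.463; τ=−ln(0.6012)/12.463=0.041 → t=0.217; u2·a0=0.3325·12.463=4.144; a1=2.431 < 4.144 ≤ a1+a2=4.620 → R2 fires; M=11 Q=11 E=2
Draw 8: a1=4.862, a2=2.189, a3=2.189, a4=7.986, a5=1.661, a0=18.887; τ=−ln(0.2185)/18.887=0.081 → t=0.298 > T=0.25: stop.
Read off Q at T=0.25: 11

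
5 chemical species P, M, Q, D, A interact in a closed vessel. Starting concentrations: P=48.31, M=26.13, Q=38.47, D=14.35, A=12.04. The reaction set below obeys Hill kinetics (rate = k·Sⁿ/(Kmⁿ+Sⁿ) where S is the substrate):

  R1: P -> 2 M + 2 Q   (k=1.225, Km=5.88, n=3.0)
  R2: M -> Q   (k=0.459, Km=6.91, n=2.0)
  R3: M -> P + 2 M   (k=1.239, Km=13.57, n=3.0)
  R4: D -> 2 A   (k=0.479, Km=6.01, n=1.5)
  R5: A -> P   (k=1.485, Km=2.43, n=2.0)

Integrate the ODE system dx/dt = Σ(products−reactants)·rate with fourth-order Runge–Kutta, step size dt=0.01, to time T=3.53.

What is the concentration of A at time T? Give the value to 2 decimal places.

A at T = 9.67

RK4 with dt=0.01: 353 steps to T=3.53. Trajectory (selected grid times):
t=0.00: P=48.31 M=26.13 Q=38.47 D=14.35 A=12.04
t=0.39: P=48.82 M=27.34 Q=39.59 D=14.20 A=11.78
t=0.78: P=49.33 M=28.56 Q=40.71 D=14.06 A=11.51
t=1.18: P=49.86 M=29.82 Q=41.87 D=13.91 A=11.25
t=1.57: P=50.38 M=31.04 Q=42.99 D=13.76 A=10.98
t=1.96: P=50.90 M=32.28 Q=44.12 D=13.62 A=10.72
t=2.35: P=51.42 M=33.51 Q=45.24 D=13.47 A=10.46
t=2.75: P=51.96 M=34.78 Q=46.40 D=13.33 A=10.19
t=3.14: P=52.49 M=36.02 Q=47.52 D=13.18 A=9.93
t=3.53: P=53.02 M=37.26 Q=48.65 D=13.04 A=9.67
Read off A at T=3.53: 9.67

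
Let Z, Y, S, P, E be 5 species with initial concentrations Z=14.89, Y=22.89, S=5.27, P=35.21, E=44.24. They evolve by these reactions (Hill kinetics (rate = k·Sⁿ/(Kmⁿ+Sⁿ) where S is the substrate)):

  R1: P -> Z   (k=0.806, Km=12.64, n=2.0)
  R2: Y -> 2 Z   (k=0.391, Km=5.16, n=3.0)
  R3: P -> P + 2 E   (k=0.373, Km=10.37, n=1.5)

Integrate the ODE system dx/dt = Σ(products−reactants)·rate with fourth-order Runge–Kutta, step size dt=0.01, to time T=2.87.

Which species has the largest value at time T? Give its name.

Dominant species at T: E

RK4 with dt=0.01: 287 steps to T=2.87. Trajectory (selected grid times):
t=0.00: Z=14.89 Y=22.89 S=5.27 P=35.21 E=44.24
t=0.32: Z=15.37 Y=22.77 S=5.27 P=34.98 E=44.45
t=0.64: Z=15.84 Y=22.64 S=5.27 P=34.75 E=44.65
t=0.96: Z=16.32 Y=22.52 S=5.27 P=34.53 E=44.86
t=1.28: Z=16.79 Y=22.40 S=5.27 P=34.30 E=45.06
t=1.59: Z=17.25 Y=22.28 S=5.27 P=34.08 E=45.26
t=1.91: Z=17.72 Y=22.15 S=5.27 P=33.85 E=45.46
t=2.23: Z=18.20 Y=22.03 S=5.27 P=33.63 E=45.67
t=2.55: Z=18.67 Y=21.91 S=5.27 P=33.40 E=45.87
t=2.87: Z=19.14 Y=21.78 S=5.27 P=33.18 E=46.07
At T=2.87: Z=19.14 Y=21.78 S=5.27 P=33.18 E=46.07; the largest is E.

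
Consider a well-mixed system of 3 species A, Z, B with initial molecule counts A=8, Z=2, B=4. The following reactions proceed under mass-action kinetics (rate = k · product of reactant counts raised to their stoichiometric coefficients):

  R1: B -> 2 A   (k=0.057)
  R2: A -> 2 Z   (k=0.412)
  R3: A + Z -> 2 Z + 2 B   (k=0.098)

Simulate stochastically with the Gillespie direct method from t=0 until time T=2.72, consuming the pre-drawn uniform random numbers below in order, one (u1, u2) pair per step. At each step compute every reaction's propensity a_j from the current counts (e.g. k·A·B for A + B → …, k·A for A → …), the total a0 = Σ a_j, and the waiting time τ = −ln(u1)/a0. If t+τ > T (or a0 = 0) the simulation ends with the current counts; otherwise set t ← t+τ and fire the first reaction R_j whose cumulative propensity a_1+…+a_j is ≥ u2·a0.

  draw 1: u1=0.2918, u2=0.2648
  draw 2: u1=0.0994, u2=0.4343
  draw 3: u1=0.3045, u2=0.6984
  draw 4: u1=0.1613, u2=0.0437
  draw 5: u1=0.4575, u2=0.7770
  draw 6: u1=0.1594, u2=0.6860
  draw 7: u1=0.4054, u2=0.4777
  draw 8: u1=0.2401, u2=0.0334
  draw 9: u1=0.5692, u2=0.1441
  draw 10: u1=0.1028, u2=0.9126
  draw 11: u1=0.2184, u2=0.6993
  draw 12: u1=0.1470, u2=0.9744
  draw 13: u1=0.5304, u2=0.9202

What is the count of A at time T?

A at T = 2

t=0.000: A=8 Z=2 B=4
Draw 1: a1=0.228, a2=3.296, a3=1.568, a0=5.092; τ=−ln(0.2918)/5.092=0.242 → t=0.242; u2·a0=0.2648·5.092=1.348; a1=0.228 < 1.348 ≤ a1+a2=3.524 → R2 fires; A=7 Z=4 B=4
Draw 2: a1=0.228, a2=2.884, a3=2.744, a0=5.856; τ=−ln(0.0994)/5.856=0.394 → t=0.636; u2·a0=0.4343·5.856=2.543; a1=0.228 < 2.543 ≤ a1+a2=3.112 → R2 fires; A=6 Z=6 B=4
Draw 3: a1=0.228, a2=2.472, a3=3.528, a0=6.228; τ=−ln(0.3045)/6.228=0.191 → t=0.827; u2·a0=0.6984·6.228=4.350; a1+a2=2.700 < 4.350 ≤ a1+…+a3=6.228 → R3 fires; A=5 Z=7 B=6
Draw 4: a1=0.342, a2=2.060, a3=3.430, a0=5.832; τ=−ln(0.1613)/5.832=0.313 → t=1.140; u2·a0=0.0437·5.832=0.255 ≤ a1=0.342 → R1 fires; A=7 Z=7 B=5
Draw 5: a1=0.285, a2=2.884, a3=4.802, a0=7.971; τ=−ln(0.4575)/7.971=0.098 → t=1.238; u2·a0=0.7770·7.971=6.193; a1+a2=3.169 < 6.193 ≤ a1+…+a3=7.971 → R3 fires; A=6 Z=8 B=7
Draw 6: a1=0.399, a2=2.472, a3=4.704, a0=7.575; τ=−ln(0.1594)/7.575=0.242 → t=1.480; u2·a0=0.6860·7.575=5.196; a1+a2=2.871 < 5.196 ≤ a1+…+a3=7.575 → R3 fires; A=5 Z=9 B=9
Draw 7: a1=0.513, a2=2.060, a3=4.410, a0=6.983; τ=−ln(0.4054)/6.983=0.129 → t=1.610; u2·a0=0.4777·6.983=3.336; a1+a2=2.573 < 3.336 ≤ a1+…+a3=6.983 → R3 fires; A=4 Z=10 B=11
Draw 8: a1=0.627, a2=1.648, a3=3.920, a0=6.195; τ=−ln(0.2401)/6.195=0.230 → t=1.840; u2·a0=0.0334·6.195=0.207 ≤ a1=0.627 → R1 fires; A=6 Z=10 B=10
Draw 9: a1=0.570, a2=2.472, a3=5.880, a0=8.922; τ=−ln(0.5692)/8.922=0.063 → t=1.903; u2·a0=0.1441·8.922=1.286; a1=0.570 < 1.286 ≤ a1+a2=3.042 → R2 fires; A=5 Z=12 B=10
Draw 10: a1=0.570, a2=2.060, a3=5.880, a0=8.510; τ=−ln(0.1028)/8.510=0.267 → t=2.170; u2·a0=0.9126·8.510=7.766; a1+a2=2.630 < 7.766 ≤ a1+…+a3=8.510 → R3 fires; A=4 Z=13 B=12
Draw 11: a1=0.684, a2=1.648, a3=5.096, a0=7.428; τ=−ln(0.2184)/7.428=0.205 → t=2.375; u2·a0=0.6993·7.428=5.194; a1+a2=2.332 < 5.194 ≤ a1+…+a3=7.428 → R3 fires; A=3 Z=14 B=14
Draw 12: a1=0.798, a2=1.236, a3=4.116, a0=6.150; τ=−ln(0.1470)/6.150=0.312 → t=2.687; u2·a0=0.9744·6.150=5.993; a1+a2=2.034 < 5.993 ≤ a1+…+a3=6.150 → R3 fires; A=2 Z=15 B=16
Draw 13: a1=0.912, a2=0.824, a3=2.940, a0=4.676; τ=−ln(0.5304)/4.676=0.136 → t=2.823 > T=2.72: stop.
Read off A at T=2.72: 2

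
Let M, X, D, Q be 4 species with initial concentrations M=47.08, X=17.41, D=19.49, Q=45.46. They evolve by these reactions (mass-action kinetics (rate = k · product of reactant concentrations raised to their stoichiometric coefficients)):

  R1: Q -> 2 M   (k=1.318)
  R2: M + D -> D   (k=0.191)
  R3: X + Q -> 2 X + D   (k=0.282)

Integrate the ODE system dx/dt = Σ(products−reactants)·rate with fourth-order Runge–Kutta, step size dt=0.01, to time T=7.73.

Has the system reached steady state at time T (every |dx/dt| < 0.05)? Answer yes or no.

RK4 with dt=0.01: 773 steps to T=7.73. Trajectory (selected grid times):
t=0.00: M=47.08 X=17.41 D=19.49 Q=45.46
t=0.86: M=0.01 X=57.30 D=59.38 Q=0.00
t=1.72: M=0.00 X=57.30 D=59.38 Q=0.00
t=2.58: M=0.00 X=57.30 D=59.38 Q=0.00
t=3.44: M=0.00 X=57.30 D=59.38 Q=0.00
t=4.29: M=0.00 X=57.30 D=59.38 Q=0.00
t=5.15: M=0.00 X=57.30 D=59.38 Q=0.00
t=6.01: M=0.00 X=57.30 D=59.38 Q=0.00
t=6.87: M=0.00 X=57.30 D=59.38 Q=0.00
t=7.73: M=0.00 X=57.30 D=59.38 Q=0.00
Rates at T: R1=0.0000, R2=0.0000, R3=0.0000
dx/dt at T (Σ net stoichiometry × rate): M=-0.0000, X=+0.0000, D=+0.0000, Q=-0.0000
Largest |dx/dt| is |-0.0000| (M) < 0.05 → steady.

Steady state at T: yes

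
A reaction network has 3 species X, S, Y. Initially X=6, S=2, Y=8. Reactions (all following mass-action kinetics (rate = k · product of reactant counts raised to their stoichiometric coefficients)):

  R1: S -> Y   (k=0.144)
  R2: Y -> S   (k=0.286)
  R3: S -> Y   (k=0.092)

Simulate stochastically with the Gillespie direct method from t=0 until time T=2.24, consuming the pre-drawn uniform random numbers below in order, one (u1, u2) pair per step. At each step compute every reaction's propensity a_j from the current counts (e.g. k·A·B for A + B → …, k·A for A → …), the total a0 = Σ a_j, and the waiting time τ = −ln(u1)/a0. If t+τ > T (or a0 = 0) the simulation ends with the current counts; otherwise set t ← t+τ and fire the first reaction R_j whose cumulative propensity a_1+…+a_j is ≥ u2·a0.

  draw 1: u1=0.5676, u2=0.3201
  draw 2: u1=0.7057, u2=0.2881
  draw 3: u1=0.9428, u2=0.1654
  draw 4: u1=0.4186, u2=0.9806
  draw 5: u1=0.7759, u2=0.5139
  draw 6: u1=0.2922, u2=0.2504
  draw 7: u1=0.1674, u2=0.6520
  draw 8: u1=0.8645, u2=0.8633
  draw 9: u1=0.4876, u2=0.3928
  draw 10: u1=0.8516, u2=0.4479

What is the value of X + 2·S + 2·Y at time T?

Check how each reaction changes W = X + 2·S + 2·Y (weight of products minus weight of reactants):
R1: S -> Y: (2·1) − (2·1) = 2 − 2 = 0
R2: Y -> S: (2·1) − (2·1) = 2 − 2 = 0
R3: S -> Y: (2·1) − (2·1) = 2 − 2 = 0
Every reaction leaves W unchanged, so W is conserved and no simulation is needed: W(T) = W(0) = 6 + 2·2 + 2·8 = 26

Value at T = 26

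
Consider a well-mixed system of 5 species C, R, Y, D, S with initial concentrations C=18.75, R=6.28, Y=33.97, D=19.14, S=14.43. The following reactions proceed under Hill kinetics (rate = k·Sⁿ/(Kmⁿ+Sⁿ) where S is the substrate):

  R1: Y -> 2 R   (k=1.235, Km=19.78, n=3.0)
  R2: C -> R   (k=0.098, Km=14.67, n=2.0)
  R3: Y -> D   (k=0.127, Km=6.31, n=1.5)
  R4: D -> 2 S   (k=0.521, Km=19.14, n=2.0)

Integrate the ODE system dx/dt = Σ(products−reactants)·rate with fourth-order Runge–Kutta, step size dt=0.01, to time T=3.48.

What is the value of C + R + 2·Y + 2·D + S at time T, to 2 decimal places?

Check how each reaction changes W = C + R + 2·Y + 2·D + S (weight of products minus weight of reactants):
R1: Y -> 2 R: (1·2) − (2·1) = 2 − 2 = 0
R2: C -> R: (1·1) − (1·1) = 1 − 1 = 0
R3: Y -> D: (2·1) − (2·1) = 2 − 2 = 0
R4: D -> 2 S: (1·2) − (2·1) = 2 − 2 = 0
Every reaction leaves W unchanged, so W is conserved and no simulation is needed: W(T) = W(0) = 18.75 + 6.28 + 2·33.97 + 2·19.14 + 14.43 = 145.68

Value at T = 145.68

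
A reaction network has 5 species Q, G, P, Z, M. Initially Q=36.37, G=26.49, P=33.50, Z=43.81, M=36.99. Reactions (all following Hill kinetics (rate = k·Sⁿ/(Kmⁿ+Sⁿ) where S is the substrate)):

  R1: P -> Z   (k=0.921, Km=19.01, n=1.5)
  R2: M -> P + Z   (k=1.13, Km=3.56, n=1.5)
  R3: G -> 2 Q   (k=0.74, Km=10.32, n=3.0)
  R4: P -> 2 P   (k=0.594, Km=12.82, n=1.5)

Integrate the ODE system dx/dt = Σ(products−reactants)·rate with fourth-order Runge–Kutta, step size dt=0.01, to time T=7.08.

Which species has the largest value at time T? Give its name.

Dominant species at T: Z

RK4 with dt=0.01: 708 steps to T=7.08. Trajectory (selected grid times):
t=0.00: Q=36.37 G=26.49 P=33.50 Z=43.81 M=36.99
t=0.79: Q=37.47 G=25.94 P=34.23 Z=45.19 M=36.12
t=1.57: Q=38.56 G=25.40 P=34.96 Z=46.55 M=35.27
t=2.36: Q=39.65 G=24.85 P=35.68 Z=47.94 M=34.40
t=3.15: Q=40.74 G=24.31 P=36.41 Z=49.33 M=33.54
t=3.93: Q=41.81 G=23.77 P=37.12 Z=50.70 M=32.69
t=4.72: Q=42.89 G=23.23 P=37.84 Z=52.10 M=31.83
t=5.51: Q=43.96 G=22.70 P=38.55 Z=53.50 M=30.97
t=6.29: Q=45.01 G=22.17 P=39.25 Z=54.88 M=30.12
t=7.08: Q=46.07 G=21.64 P=39.96 Z=56.28 M=29.26
At T=7.08: Q=46.07 G=21.64 P=39.96 Z=56.28 M=29.26; the largest is Z.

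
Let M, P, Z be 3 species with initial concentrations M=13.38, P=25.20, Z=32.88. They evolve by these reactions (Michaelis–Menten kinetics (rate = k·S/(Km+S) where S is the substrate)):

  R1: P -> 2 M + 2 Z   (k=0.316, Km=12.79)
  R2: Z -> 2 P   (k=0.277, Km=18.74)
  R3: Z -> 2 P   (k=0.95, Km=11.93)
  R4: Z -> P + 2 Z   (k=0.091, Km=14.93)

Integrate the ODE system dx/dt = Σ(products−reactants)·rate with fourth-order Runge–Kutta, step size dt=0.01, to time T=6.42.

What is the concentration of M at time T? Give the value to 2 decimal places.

RK4 with dt=0.01: 642 steps to T=6.42. Trajectory (selected grid times):
t=0.00: M=13.38 P=25.20 Z=32.88
t=0.71: M=13.68 P=26.33 Z=32.60
t=1.43: M=13.99 P=27.48 Z=32.33
t=2.14: M=14.30 P=28.60 Z=32.07
t=2.85: M=14.61 P=29.72 Z=31.81
t=3.57: M=14.93 P=30.85 Z=31.55
t=4.28: M=15.25 P=31.96 Z=31.30
t=4.99: M=15.57 P=33.06 Z=31.06
t=5.71: M=15.90 P=34.18 Z=30.81
t=6.42: M=16.23 P=35.27 Z=30.58
Read off M at T=6.42: 16.23

M at T = 16.23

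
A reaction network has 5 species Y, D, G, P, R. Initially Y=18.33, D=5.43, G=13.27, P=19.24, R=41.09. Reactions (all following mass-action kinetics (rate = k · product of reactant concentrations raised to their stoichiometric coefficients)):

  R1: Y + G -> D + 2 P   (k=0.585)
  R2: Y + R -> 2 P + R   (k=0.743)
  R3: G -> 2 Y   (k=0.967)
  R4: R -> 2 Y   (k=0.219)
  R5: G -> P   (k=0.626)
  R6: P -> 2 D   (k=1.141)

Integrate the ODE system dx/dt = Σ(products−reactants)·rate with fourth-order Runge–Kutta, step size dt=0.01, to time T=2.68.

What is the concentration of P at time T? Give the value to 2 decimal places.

RK4 with dt=0.01: 268 steps to T=2.68. Trajectory (selected grid times):
t=0.00: Y=18.33 D=5.43 G=13.27 P=19.24 R=41.09
t=0.30: Y=0.87 D=46.27 G=5.28 P=56.68 R=38.48
t=0.60: Y=0.76 D=84.58 G=2.84 P=53.12 R=36.03
t=0.89: Y=0.69 D=118.38 G=1.58 P=48.15 R=33.81
t=1.19: Y=0.65 D=149.66 G=0.87 P=42.87 R=31.66
t=1.49: Y=0.63 D=177.39 G=0.48 P=38.03 R=29.65
t=1.79: Y=0.61 D=201.99 G=0.27 P=33.82 R=27.76
t=2.08: Y=0.60 D=223.21 G=0.15 P=30.34 R=26.06
t=2.38: Y=0.60 D=242.91 G=0.09 P=27.28 R=24.40
t=2.68: Y=0.59 D=260.69 G=0.05 P=24.70 R=22.85
Read off P at T=2.68: 24.70

P at T = 24.70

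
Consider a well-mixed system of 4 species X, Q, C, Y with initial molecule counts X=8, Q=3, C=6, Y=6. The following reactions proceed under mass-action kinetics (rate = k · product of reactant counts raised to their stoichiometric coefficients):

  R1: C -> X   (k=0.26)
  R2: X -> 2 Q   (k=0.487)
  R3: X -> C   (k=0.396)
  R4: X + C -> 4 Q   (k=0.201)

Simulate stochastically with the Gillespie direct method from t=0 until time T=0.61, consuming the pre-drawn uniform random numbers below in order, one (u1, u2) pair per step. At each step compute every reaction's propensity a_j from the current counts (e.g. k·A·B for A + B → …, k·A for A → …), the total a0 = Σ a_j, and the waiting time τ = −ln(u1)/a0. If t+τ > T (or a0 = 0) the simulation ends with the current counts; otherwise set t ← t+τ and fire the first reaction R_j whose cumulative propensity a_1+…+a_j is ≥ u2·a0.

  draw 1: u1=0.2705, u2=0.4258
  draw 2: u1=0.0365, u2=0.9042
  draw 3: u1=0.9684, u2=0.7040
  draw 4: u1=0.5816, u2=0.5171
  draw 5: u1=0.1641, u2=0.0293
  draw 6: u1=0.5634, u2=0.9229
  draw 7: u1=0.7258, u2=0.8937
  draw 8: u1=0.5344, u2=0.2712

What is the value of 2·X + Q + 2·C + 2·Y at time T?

Check how each reaction changes W = 2·X + Q + 2·C + 2·Y (weight of products minus weight of reactants):
R1: C -> X: (2·1) − (2·1) = 2 − 2 = 0
R2: X -> 2 Q: (1·2) − (2·1) = 2 − 2 = 0
R3: X -> C: (2·1) − (2·1) = 2 − 2 = 0
R4: X + C -> 4 Q: (1·4) − (2·1 + 2·1) = 4 − 4 = 0
Every reaction leaves W unchanged, so W is conserved and no simulation is needed: W(T) = W(0) = 2·8 + 3 + 2·6 + 2·6 = 43

Value at T = 43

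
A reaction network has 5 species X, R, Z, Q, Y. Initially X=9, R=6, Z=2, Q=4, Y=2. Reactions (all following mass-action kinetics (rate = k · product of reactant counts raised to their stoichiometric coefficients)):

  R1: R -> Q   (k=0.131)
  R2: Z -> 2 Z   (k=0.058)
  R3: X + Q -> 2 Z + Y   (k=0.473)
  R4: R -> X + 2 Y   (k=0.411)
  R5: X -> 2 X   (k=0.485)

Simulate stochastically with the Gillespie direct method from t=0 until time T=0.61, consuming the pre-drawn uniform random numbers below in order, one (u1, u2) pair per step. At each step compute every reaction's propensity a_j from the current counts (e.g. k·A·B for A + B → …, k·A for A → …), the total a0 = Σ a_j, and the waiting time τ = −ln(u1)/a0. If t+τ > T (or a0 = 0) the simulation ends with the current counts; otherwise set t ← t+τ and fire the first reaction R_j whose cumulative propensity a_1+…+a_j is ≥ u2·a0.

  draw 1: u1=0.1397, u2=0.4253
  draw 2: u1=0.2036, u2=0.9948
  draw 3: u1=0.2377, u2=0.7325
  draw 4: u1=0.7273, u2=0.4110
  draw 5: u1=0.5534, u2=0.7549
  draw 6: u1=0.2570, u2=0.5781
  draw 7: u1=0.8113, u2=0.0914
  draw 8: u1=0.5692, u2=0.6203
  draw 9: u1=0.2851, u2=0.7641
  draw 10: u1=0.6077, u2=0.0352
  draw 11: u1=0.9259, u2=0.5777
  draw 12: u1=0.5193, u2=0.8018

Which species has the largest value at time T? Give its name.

t=0.000: X=9 R=6 Z=2 Q=4 Y=2
Draw 1: a1=0.786, a2=0.116, a3=17.028, a4=2.466, a5=4.365, a0=24.761; τ=−ln(0.1397)/24.761=0.079 → t=0.079; u2·a0=0.4253·24.761=10.531; a1+a2=0.902 < 10.531 ≤ a1+…+a3=17.930 → R3 fires; X=8 R=6 Z=4 Q=3 Y=3
Draw 2: a1=0.786, a2=0.232, a3=11.352, a4=2.466, a5=3.880, a0=18.716; τ=−ln(0.2036)/18.716=0.085 → t=0.165; u2·a0=0.9948·18.716=18.619; a1+…+a4=14.836 < 18.619 ≤ a1+…+a5=18.716 → R5 fires; X=9 R=6 Z=4 Q=3 Y=3
Draw 3: a1=0.786, a2=0.232, a3=12.771, a4=2.466, a5=4.365, a0=20.620; τ=−ln(0.2377)/20.620=0.070 → t=0.234; u2·a0=0.7325·20.620=15.104; a1+…+a3=13.789 < 15.104 ≤ a1+…+a4=16.255 → R4 fires; X=10 R=5 Z=4 Q=3 Y=5
Draw 4: a1=0.655, a2=0.232, a3=14.190, a4=2.055, a5=4.850, a0=21.982; τ=−ln(0.7273)/21.982=0.014 → t=0.249; u2·a0=0.4110·21.982=9.035; a1+a2=0.887 < 9.035 ≤ a1+…+a3=15.077 → R3 fires; X=9 R=5 Z=6 Q=2 Y=6
Draw 5: a1=0.655, a2=0.348, a3=8.514, a4=2.055, a5=4.365, a0=15.937; τ=−ln(0.5534)/15.937=0.037 → t=0.286; u2·a0=0.7549·15.937=12.031; a1+…+a4=11.572 < 12.031 ≤ a1+…+a5=15.937 → R5 fires; X=10 R=5 Z=6 Q=2 Y=6
Draw 6: a1=0.655, a2=0.348, a3=9.460, a4=2.055, a5=4.850, a0=17.368; τ=−ln(0.2570)/17.368=0.078 → t=0.364; u2·a0=0.5781·17.368=10.040; a1+a2=1.003 < 10.040 ≤ a1+…+a3=10.463 → R3 fires; X=9 R=5 Z=8 Q=1 Y=7
Draw 7: a1=0.655, a2=0.464, a3=4.257, a4=2.055, a5=4.365, a0=11.796; τ=−ln(0.8113)/11.796=0.018 → t=0.382; u2·a0=0.0914·11.796=1.078; a1=0.655 < 1.078 ≤ a1+a2=1.119 → R2 fires; X=9 R=5 Z=9 Q=1 Y=7
Draw 8: a1=0.655, a2=0.522, a3=4.257, a4=2.055, a5=4.365, a0=11.854; τ=−ln(0.5692)/11.854=0.048 → t=0.429; u2·a0=0.6203·11.854=7.353; a1+…+a3=5.434 < 7.353 ≤ a1+…+a4=7.489 → R4 fires; X=10 R=4 Z=9 Q=1 Y=9
Draw 9: a1=0.524, a2=0.522, a3=4.730, a4=1.644, a5=4.850, a0=12.270; τ=−ln(0.2851)/12.270=0.102 → t=0.532; u2·a0=0.7641·12.270=9.376; a1+…+a4=7.420 < 9.376 ≤ a1+…+a5=12.270 → R5 fires; X=11 R=4 Z=9 Q=1 Y=9
Draw 10: a1=0.524, a2=0.522, a3=5.203, a4=1.644, a5=5.335, a0=13.228; τ=−ln(0.6077)/13.228=0.038 → t=0.569; u2·a0=0.0352·13.228=0.466 ≤ a1=0.524 → R1 fires; X=11 R=3 Z=9 Q=2 Y=9
Draw 11: a1=0.393, a2=0.522, a3=10.406, a4=1.233, a5=5.335, a0=17.889; τ=−ln(0.9259)/17.889=0.004 → t=0.574; u2·a0=0.5777·17.889=10.334; a1+a2=0.915 < 10.334 ≤ a1+…+a3=11.321 → R3 fires; X=10 R=3 Z=11 Q=1 Y=10
Draw 12: a1=0.393, a2=0.638, a3=4.730, a4=1.233, a5=4.850, a0=11.844; τ=−ln(0.5193)/11.844=0.055 → t=0.629 > T=0.61: stop.
At T=0.61: X=10 R=3 Z=11 Q=1 Y=10; the largest is Z.

Dominant species at T: Z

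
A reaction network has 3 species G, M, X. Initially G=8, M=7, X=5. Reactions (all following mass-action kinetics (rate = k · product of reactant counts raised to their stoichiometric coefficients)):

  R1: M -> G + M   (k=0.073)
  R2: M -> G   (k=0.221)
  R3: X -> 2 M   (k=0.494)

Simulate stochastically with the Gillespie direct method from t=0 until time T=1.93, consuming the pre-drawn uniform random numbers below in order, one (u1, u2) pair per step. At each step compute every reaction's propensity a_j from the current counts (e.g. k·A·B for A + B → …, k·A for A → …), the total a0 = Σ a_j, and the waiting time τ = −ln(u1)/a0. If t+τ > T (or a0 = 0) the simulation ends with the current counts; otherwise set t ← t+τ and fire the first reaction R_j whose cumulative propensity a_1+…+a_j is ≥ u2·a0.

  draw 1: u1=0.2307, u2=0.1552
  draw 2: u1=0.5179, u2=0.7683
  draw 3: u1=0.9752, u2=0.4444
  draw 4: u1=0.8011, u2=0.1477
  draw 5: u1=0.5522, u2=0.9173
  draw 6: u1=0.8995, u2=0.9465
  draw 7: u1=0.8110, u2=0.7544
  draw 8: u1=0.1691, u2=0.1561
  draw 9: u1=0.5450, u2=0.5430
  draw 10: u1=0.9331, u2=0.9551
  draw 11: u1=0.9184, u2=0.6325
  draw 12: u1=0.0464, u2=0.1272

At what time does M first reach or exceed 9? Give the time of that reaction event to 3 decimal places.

t=0.000: G=8 M=7 X=5
Draw 1: a1=0.511, a2=1.547, a3=2.470, a0=4.528; τ=−ln(0.2307)/4.528=0.324 → t=0.324; u2·a0=0.1552·4.528=0.703; a1=0.511 < 0.703 ≤ a1+a2=2.058 → R2 fires; G=9 M=6 X=5
Draw 2: a1=0.438, a2=1.326, a3=2.470, a0=4.234; τ=−ln(0.5179)/4.234=0.155 → t=0.479; u2·a0=0.7683·4.234=3.253; a1+a2=1.764 < 3.253 ≤ a1+…+a3=4.234 → R3 fires; G=9 M=8 X=4
Draw 3: a1=0.584, a2=1.768, a3=1.976, a0=4.328; τ=−ln(0.9752)/4.328=0.006 → t=0.485; u2·a0=0.4444·4.328=1.923; a1=0.584 < 1.923 ≤ a1+a2=2.352 → R2 fires; G=10 M=7 X=4
Draw 4: a1=0.511, a2=1.547, a3=1.976, a0=4.034; τ=−ln(0.8011)/4.034=0.055 → t=0.540; u2·a0=0.1477·4.034=0.596; a1=0.511 < 0.596 ≤ a1+a2=2.058 → R2 fires; G=11 M=6 X=4
Draw 5: a1=0.438, a2=1.326, a3=1.976, a0=3.740; τ=−ln(0.5522)/3.740=0.159 → t=0.699; u2·a0=0.9173·3.740=3.431; a1+a2=1.764 < 3.431 ≤ a1+…+a3=3.740 → R3 fires; G=11 M=8 X=3
Draw 6: a1=0.584, a2=1.768, a3=1.482, a0=3.834; τ=−ln(0.8995)/3.834=0.028 → t=0.726; u2·a0=0.9465·3.834=3.629; a1+a2=2.352 < 3.629 ≤ a1+…+a3=3.834 → R3 fires; G=11 M=10 X=2
Draw 7: a1=0.730, a2=2.210, a3=0.988, a0=3.928; τ=−ln(0.8110)/3.928=0.053 → t=0.780; u2·a0=0.7544·3.928=2.963; a1+a2=2.940 < 2.963 ≤ a1+…+a3=3.928 → R3 fires; G=11 M=12 X=1
Draw 8: a1=0.876, a2=2.652, a3=0.494, a0=4.022; τ=−ln(0.1691)/4.022=0.442 → t=1.222; u2·a0=0.1561·4.022=0.628 ≤ a1=0.876 → R1 fires; G=12 M=12 X=1
Draw 9: a1=0.876, a2=2.652, a3=0.494, a0=4.022; τ=−ln(0.5450)/4.022=0.151 → t=1.373; u2·a0=0.5430·4.022=2.184; a1=0.876 < 2.184 ≤ a1+a2=3.528 → R2 fires; G=13 M=11 X=1
Draw 10: a1=0.803, a2=2.431, a3=0.494, a0=3.728; τ=−ln(0.9331)/3.728=0.019 → t=1.391; u2·a0=0.9551·3.728=3.561; a1+a2=3.234 < 3.561 ≤ a1+…+a3=3.728 → R3 fires; G=13 M=13 X=0
Draw 11: a1=0.949, a2=2.873, a3=0.000, a0=3.822; τ=−ln(0.9184)/3.822=0.022 → t=1.413; u2·a0=0.6325·3.822=2.417; a1=0.949 < 2.417 ≤ a1+a2=3.822 → R2 fires; G=14 M=12 X=0
Draw 12: a1=0.876, a2=2.652, a3=0.000, a0=3.528; τ=−ln(0.0464)/3.528=0.870 → t=2.284 > T=1.93: stop.
M first becomes ≥ 9 when it reaches 10 at the event at t=0.726.

Threshold first reached at t = 0.726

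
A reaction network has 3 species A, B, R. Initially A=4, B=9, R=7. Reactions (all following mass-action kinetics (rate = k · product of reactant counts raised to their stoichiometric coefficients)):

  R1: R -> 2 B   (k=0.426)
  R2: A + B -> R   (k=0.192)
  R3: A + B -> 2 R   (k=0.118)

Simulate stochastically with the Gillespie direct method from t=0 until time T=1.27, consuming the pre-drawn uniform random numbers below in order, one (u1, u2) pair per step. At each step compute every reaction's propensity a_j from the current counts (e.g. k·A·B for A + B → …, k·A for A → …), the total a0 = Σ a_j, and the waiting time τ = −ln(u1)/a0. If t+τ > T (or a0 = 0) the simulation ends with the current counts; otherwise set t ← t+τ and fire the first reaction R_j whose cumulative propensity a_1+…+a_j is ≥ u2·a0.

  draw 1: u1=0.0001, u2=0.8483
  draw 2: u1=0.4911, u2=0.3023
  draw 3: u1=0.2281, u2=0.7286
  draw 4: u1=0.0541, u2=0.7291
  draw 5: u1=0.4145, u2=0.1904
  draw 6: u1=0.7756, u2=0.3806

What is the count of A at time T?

t=0.000: A=4 B=9 R=7
Draw 1: a1=2.982, a2=6.912, a3=4.248, a0=14.142; τ=−ln(0.0001)/14.142=0.651 → t=0.651; u2·a0=0.8483·14.142=11.997; a1+a2=9.894 < 11.997 ≤ a1+…+a3=14.142 → R3 fires; A=3 B=8 R=9
Draw 2: a1=3.834, a2=4.608, a3=2.832, a0=11.274; τ=−ln(0.4911)/11.274=0.063 → t=0.714; u2·a0=0.3023·11.274=3.408 ≤ a1=3.834 → R1 fires; A=3 B=10 R=8
Draw 3: a1=3.408, a2=5.760, a3=3.540, a0=12.708; τ=−ln(0.2281)/12.708=0.116 → t=0.831; u2·a0=0.7286·12.708=9.259; a1+a2=9.168 < 9.259 ≤ a1+…+a3=12.708 → R3 fires; A=2 B=9 R=10
Draw 4: a1=4.260, a2=3.456, a3=2.124, a0=9.840; τ=−ln(0.0541)/9.840=0.296 → t=1.127; u2·a0=0.7291·9.840=7.174; a1=4.260 < 7.174 ≤ a1+a2=7.716 → R2 fires; A=1 B=8 R=11
Draw 5: a1=4.686, a2=1.536, a3=0.944, a0=7.166; τ=−ln(0.4145)/7.166=0.123 → t=1.250; u2·a0=0.1904·7.166=1.364 ≤ a1=4.686 → R1 fires; A=1 B=10 R=10
Draw 6: a1=4.260, a2=1.920, a3=1.180, a0=7.360; τ=−ln(0.7756)/7.360=0.035 → t=1.285 > T=1.27: stop.
Read off A at T=1.27: 1

A at T = 1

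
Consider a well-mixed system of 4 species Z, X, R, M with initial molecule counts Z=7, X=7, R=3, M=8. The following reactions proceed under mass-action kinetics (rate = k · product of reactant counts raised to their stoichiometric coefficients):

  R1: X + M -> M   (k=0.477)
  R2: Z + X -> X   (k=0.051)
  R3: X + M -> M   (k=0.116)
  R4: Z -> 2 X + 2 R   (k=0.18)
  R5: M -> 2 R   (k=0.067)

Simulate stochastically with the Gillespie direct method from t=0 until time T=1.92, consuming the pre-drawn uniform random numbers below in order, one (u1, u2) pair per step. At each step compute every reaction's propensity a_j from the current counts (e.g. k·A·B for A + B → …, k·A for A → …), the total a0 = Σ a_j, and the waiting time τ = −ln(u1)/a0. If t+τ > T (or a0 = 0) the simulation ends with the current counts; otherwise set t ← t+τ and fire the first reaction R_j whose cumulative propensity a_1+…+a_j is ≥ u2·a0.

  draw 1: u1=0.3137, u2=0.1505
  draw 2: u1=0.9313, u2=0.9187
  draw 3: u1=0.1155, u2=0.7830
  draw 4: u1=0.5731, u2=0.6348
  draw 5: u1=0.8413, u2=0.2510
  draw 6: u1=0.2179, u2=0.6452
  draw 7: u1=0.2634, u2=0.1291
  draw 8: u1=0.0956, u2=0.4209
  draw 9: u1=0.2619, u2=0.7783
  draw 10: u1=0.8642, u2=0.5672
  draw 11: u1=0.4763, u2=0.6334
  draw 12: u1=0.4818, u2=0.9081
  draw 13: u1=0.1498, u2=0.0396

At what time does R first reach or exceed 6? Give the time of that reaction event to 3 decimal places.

t=0.000: Z=7 X=7 R=3 M=8
Draw 1: a1=26.712, a2=2.499, a3=6.496, a4=1.260, a5=0.536, a0=37.503; τ=−ln(0.3137)/37.503=0.031 → t=0.031; u2·a0=0.1505·37.503=5.644 ≤ a1=26.712 → R1 fires; Z=7 X=6 R=3 M=8
Draw 2: a1=22.896, a2=2.142, a3=5.568, a4=1.260, a5=0.536, a0=32.402; τ=−ln(0.9313)/32.402=0.002 → t=0.033; u2·a0=0.9187·32.402=29.768; a1+a2=25.038 < 29.768 ≤ a1+…+a3=30.606 → R3 fires; Z=7 X=5 R=3 M=8
Draw 3: a1=19.080, a2=1.785, a3=4.640, a4=1.260, a5=0.536, a0=27.301; τ=−ln(0.1155)/27.301=0.079 → t=0.112; u2·a0=0.7830·27.301=21.377; a1+a2=20.865 < 21.377 ≤ a1+…+a3=25.505 → R3 fires; Z=7 X=4 R=3 M=8
Draw 4: a1=15.264, a2=1.428, a3=3.712, a4=1.260, a5=0.536, a0=22.200; τ=−ln(0.5731)/22.200=0.025 → t=0.137; u2·a0=0.6348·22.200=14.093 ≤ a1=15.264 → R1 fires; Z=7 X=3 R=3 M=8
Draw 5: a1=11.448, a2=1.071, a3=2.784, a4=1.260, a5=0.536, a0=17.099; τ=−ln(0.8413)/17.099=0.010 → t=0.147; u2·a0=0.2510·17.099=4.292 ≤ a1=11.448 → R1 fires; Z=7 X=2 R=3 M=8
Draw 6: a1=7.632, a2=0.714, a3=1.856, a4=1.260, a5=0.536, a0=11.998; τ=−ln(0.2179)/11.998=0.127 → t=0.274; u2·a0=0.6452·11.998=7.741; a1=7.632 < 7.741 ≤ a1+a2=8.346 → R2 fires; Z=6 X=2 R=3 M=8
Draw 7: a1=7.632, a2=0.612, a3=1.856, a4=1.080, a5=0.536, a0=11.716; τ=−ln(0.2634)/11.716=0.114 → t=0.388; u2·a0=0.1291·11.716=1.513 ≤ a1=7.632 → R1 fires; Z=6 X=1 R=3 M=8
Draw 8: a1=3.816, a2=0.306, a3=0.928, a4=1.080, a5=0.536, a0=6.666; τ=−ln(0.0956)/6.666=0.352 → t=0.740; u2·a0=0.4209·6.666=2.806 ≤ a1=3.816 → R1 fires; Z=6 X=0 R=3 M=8
Draw 9: a1=0.000, a2=0.000, a3=0.000, a4=1.080, a5=0.536, a0=1.616; τ=−ln(0.2619)/1.616=0.829 → t=1.569; u2·a0=0.7783·1.616=1.258; a1+…+a4=1.080 < 1.258 ≤ a1+…+a5=1.616 → R5 fires; Z=6 X=0 R=5 M=7
Draw 10: a1=0.000, a2=0.000, a3=0.000, a4=1.080, a5=0.469, a0=1.549; τ=−ln(0.8642)/1.549=0.094 → t=1.664; u2·a0=0.5672·1.549=0.879; a1+…+a3=0.000 < 0.879 ≤ a1+…+a4=1.080 → R4 fires; Z=5 X=2 R=7 M=7
Draw 11: a1=6.678, a2=0.510, a3=1.624, a4=0.900, a5=0.469, a0=10.181; τ=−ln(0.4763)/10.181=0.073 → t=1.737; u2·a0=0.6334·10.181=6.449 ≤ a1=6.678 → R1 fires; Z=5 X=1 R=7 M=7
Draw 12: a1=3.339, a2=0.255, a3=0.812, a4=0.900, a5=0.469, a0=5.775; τ=−ln(0.4818)/5.775=0.126 → t=1.863; u2·a0=0.9081·5.775=5.244; a1+…+a3=4.406 < 5.244 ≤ a1+…+a4=5.306 → R4 fires; Z=4 X=3 R=9 M=7
Draw 13: a1=10.017, a2=0.612, a3=2.436, a4=0.720, a5=0.469, a0=14.254; τ=−ln(0.1498)/14.254=0.133 → t=1.996 > T=1.92: stop.
R first becomes ≥ 6 when it reaches 7 at the event at t=1.664.

Threshold first reached at t = 1.664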